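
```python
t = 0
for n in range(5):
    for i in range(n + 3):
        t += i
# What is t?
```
Trace:
  t=0
  t=0, n=0, i=0
  t=1, n=0, i=1
  t=3, n=0, i=2
  t=3, n=1, i=0
  t=4, n=1, i=1
  t=6, n=1, i=2
  t=9, n=1, i=3
  t=9, n=2, i=0
  t=10, n=2, i=1
  t=12, n=2, i=2
  t=15, n=2, i=3
  t=19, n=2, i=4
  t=19, n=3, i=0
  t=20, n=3, i=1
  t=22, n=3, i=2
  t=25, n=3, i=3
  t=29, n=3, i=4
  t=34, n=3, i=5
  t=34, n=4, i=0
  t=35, n=4, i=1
  t=37, n=4, i=2
  t=40, n=4, i=3
  t=44, n=4, i=4
  t=49, n=4, i=5
  t=55, n=4, i=6

Final answer: 55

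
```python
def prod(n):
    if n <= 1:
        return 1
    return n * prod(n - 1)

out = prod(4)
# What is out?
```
Call trace:
prod(n=4)
  prod(n=3)
    prod(n=2)
      prod(n=1)
      -> return 1
    -> return 2
  -> return 6
-> return 24

Final answer: 24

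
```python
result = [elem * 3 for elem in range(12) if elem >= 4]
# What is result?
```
Trace:
  elem=0
  elem=1
  elem=2
  elem=3
  elem=4
  elem=5
  elem=6
  elem=7
  elem=8
  elem=9
  elem=10
  elem=11
  result=[12, 15, 18, 21, 24, 27, 30, 33]

Final answer: [12, 15, 18, 21, 24, 27, 30, 33]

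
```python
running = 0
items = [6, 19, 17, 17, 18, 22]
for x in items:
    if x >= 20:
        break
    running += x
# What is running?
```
Trace:
  running=0
  running=6, x=6
  running=25, x=19
  running=42, x=17
  running=59, x=17
  running=77, x=18
  running=77, x=22

Final answer: 77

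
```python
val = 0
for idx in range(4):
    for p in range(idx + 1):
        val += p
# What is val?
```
Trace:
  val=0
  val=0, idx=0, p=0
  val=0, idx=1, p=0
  val=1, idx=1, p=1
  val=1, idx=2, p=0
  val=2, idx=2, p=1
  val=4, idx=2, p=2
  val=4, idx=3, p=0
  val=5, idx=3, p=1
  val=7, idx=3, p=2
  val=10, idx=3, p=3

Final answer: 10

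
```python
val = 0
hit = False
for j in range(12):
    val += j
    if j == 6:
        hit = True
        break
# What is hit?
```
Trace:
  val=0
  val=0, hit=False
  val=0, hit=False, j=0
  val=1, hit=False, j=1
  val=3, hit=False, j=2
  val=6, hit=False, j=3
  val=10, hit=False, j=4
  val=15, hit=False, j=5
  val=21, hit=True, j=6

Final answer: True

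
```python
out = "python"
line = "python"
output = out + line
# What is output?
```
Trace:
  out='python'
  out='python', line='python'
  out='python', line='python', output='pythonpython'

Final answer: 'pythonpython'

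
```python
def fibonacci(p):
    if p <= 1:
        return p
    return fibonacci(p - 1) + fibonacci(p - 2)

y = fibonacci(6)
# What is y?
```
Call trace (a repeated sub-call is expanded the first time; later identical calls just restate its return value):
fibonacci(p=6)
  fibonacci(p=5)
    fibonacci(p=4)
      fibonacci(p=3)
        fibonacci(p=2)
          fibonacci(p=1)
          -> return 1
          fibonacci(p=0)
          -> return 0
        -> return 1
        fibonacci(p=1)
        -> return 1
      -> return 2
      fibonacci(p=2) -> return 1  (same call as traced above)
    -> return 3
    fibonacci(p=3) -> return 2  (same call as traced above)
  -> return 5
  fibonacci(p=4) -> return 3  (same call as traced above)
-> return 8

Final answer: 8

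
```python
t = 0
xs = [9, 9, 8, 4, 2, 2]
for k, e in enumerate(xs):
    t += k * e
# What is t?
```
Trace:
  t=0
  t=0, k=0, e=9
  t=9, k=1, e=9
  t=25, k=2, e=8
  t=37, k=3, e=4
  t=45, k=4, e=2
  t=55, k=5, e=2

Final answer: 55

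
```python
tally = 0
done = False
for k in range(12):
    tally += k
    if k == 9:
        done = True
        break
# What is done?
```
Trace:
  tally=0
  tally=0, done=False
  tally=0, done=False, k=0
  tally=1, done=False, k=1
  tally=3, done=False, k=2
  tally=6, done=False, k=3
  tally=10, done=False, k=4
  tally=15, done=False, k=5
  tally=21, done=False, k=6
  tally=28, done=False, k=7
  tally=36, done=False, k=8
  tally=45, done=True, k=9

Final answer: True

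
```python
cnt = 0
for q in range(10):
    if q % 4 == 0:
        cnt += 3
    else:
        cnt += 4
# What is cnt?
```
Trace:
  cnt=0
  cnt=3, q=0
  cnt=7, q=1
  cnt=11, q=2
  cnt=15, q=3
  cnt=18, q=4
  cnt=22, q=5
  cnt=26, q=6
  cnt=30, q=7
  cnt=33, q=8
  cnt=37, q=9

Final answer: 37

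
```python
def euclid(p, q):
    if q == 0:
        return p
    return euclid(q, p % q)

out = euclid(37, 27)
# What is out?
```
Call trace:
euclid(p=37, q=27)
  euclid(p=27, q=10)
    euclid(p=10, q=7)
      euclid(p=7, q=3)
        euclid(p=3, q=1)
          euclid(p=1, q=0)
          -> return 1
        -> return 1
      -> return 1
    -> return 1
  -> return 1
-> return 1

Final answer: 1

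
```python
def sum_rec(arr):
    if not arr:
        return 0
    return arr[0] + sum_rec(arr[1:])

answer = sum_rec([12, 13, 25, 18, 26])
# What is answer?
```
Call trace:
sum_rec(arr=[12, 13, 25, 18, 26])
  sum_rec(arr=[13, 25, 18, 26])
    sum_rec(arr=[25, 18, 26])
      sum_rec(arr=[18, 26])
        sum_rec(arr=[26])
          sum_rec(arr=[])
          -> return 0
        -> return 26
      -> return 44
    -> return 69
  -> return 82
-> return 94

Final answer: 94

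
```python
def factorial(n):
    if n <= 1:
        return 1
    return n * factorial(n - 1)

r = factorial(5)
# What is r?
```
Call trace:
factorial(n=5)
  factorial(n=4)
    factorial(n=3)
      factorial(n=2)
        factorial(n=1)
        -> return 1
      -> return 2
    -> return 6
  -> return 24
-> return 120

Final answer: 120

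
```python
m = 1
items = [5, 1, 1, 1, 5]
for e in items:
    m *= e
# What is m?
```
Trace:
  m=1
  m=5, e=5
  m=5, e=1
  m=5, e=1
  m=5, e=1
  m=25, e=5

Final answer: 25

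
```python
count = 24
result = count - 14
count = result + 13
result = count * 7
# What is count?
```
Trace:
  count=24
  count=24, result=10
  count=23, result=10
  count=23, result=161

Final answer: 23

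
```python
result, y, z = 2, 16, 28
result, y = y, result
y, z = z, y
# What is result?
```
Trace:
  result=2, y=16, z=28
  result=16, y=2, z=28
  result=16, y=28, z=2

Final answer: 16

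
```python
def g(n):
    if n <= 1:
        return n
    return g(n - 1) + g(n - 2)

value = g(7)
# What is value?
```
Call trace (a repeated sub-call is expanded the first time; later identical calls just restate its return value):
g(n=7)
  g(n=6)
    g(n=5)
      g(n=4)
        g(n=3)
          g(n=2)
            g(n=1)
            -> return 1
            g(n=0)
            -> return 0
          -> return 1
          g(n=1)
          -> return 1
        -> return 2
        g(n=2) -> return 1  (same call as traced above)
      -> return 3
      g(n=3) -> return 2  (same call as traced above)
    -> return 5
    g(n=4) -> return 3  (same call as traced above)
  -> return 8
  g(n=5) -> return 5  (same call as traced above)
-> return 13

Final answer: 13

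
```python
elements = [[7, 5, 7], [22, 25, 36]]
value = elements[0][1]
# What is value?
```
Trace:
  elements=[[7, 5, 7], [22, 25, 36]]
  elements=[[7, 5, 7], [22, 25, 36]], value=5

Final answer: 5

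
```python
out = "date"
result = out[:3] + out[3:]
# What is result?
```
Trace:
  out='date'
  out='date', result='date'

Final answer: 'date'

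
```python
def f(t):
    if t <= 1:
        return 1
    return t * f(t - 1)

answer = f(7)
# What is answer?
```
Call trace:
f(t=7)
  f(t=6)
    f(t=5)
      f(t=4)
        f(t=3)
          f(t=2)
            f(t=1)
            -> return 1
          -> return 2
        -> return 6
      -> return 24
    -> return 120
  -> return 720
-> return 5040

Final answer: 5040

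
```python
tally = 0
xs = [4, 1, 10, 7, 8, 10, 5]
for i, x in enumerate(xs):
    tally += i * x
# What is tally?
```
Trace:
  tally=0
  tally=0, i=0, x=4
  tally=1, i=1, x=1
  tally=21, i=2, x=10
  tally=42, i=3, x=7
  tally=74, i=4, x=8
  tally=124, i=5, x=10
  tally=154, i=6, x=5

Final answer: 154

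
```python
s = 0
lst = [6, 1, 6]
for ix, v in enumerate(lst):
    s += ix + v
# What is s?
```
Trace:
  s=0
  s=6, ix=0, v=6
  s=8, ix=1, v=1
  s=16, ix=2, v=6

Final answer: 16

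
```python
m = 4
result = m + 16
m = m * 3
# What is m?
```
Trace:
  m=4
  m=4, result=20
  m=12, result=20

Final answer: 12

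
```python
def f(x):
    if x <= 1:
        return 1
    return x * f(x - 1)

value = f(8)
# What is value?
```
Call trace:
f(x=8)
  f(x=7)
    f(x=6)
      f(x=5)
        f(x=4)
          f(x=3)
            f(x=2)
              f(x=1)
              -> return 1
            -> return 2
          -> return 6
        -> return 24
      -> return 120
    -> return 720
  -> return 5040
-> return 40320

Final answer: 40320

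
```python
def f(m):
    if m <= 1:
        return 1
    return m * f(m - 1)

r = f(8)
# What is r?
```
Call trace:
f(m=8)
  f(m=7)
    f(m=6)
      f(m=5)
        f(m=4)
          f(m=3)
            f(m=2)
              f(m=1)
              -> return 1
            -> return 2
          -> return 6
        -> return 24
      -> return 120
    -> return 720
  -> return 5040
-> return 40320

Final answer: 40320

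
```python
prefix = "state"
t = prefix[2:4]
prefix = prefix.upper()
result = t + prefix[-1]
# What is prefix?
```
Trace:
  prefix='state'
  prefix='state', t='at'
  prefix='STATE', t='at'
  prefix='STATE', t='at', result='atE'

Final answer: 'STATE'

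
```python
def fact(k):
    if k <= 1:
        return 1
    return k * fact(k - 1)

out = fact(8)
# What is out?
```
Call trace:
fact(k=8)
  fact(k=7)
    fact(k=6)
      fact(k=5)
        fact(k=4)
          fact(k=3)
            fact(k=2)
              fact(k=1)
              -> return 1
            -> return 2
          -> return 6
        -> return 24
      -> return 120
    -> return 720
  -> return 5040
-> return 40320

Final answer: 40320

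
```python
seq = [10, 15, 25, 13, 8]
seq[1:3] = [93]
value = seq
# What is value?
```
Trace:
  seq=[10, 15, 25, 13, 8]
  seq=[10, 93, 13, 8]
  seq=[10, 93, 13, 8], value=[10, 93, 13, 8]

Final answer: [10, 93, 13, 8]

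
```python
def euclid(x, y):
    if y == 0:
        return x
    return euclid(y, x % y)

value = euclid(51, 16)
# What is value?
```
Call trace:
euclid(x=51, y=16)
  euclid(x=16, y=3)
    euclid(x=3, y=1)
      euclid(x=1, y=0)
      -> return 1
    -> return 1
  -> return 1
-> return 1

Final answer: 1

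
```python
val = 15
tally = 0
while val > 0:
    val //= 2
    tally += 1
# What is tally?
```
Trace:
  val=15
  val=15, tally=0
  val=7, tally=1
  val=3, tally=2
  val=1, tally=3
  val=0, tally=4

Final answer: 4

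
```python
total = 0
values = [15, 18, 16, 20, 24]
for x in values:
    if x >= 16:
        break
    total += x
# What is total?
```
Trace:
  total=0
  total=15, x=15
  total=15, x=18

Final answer: 15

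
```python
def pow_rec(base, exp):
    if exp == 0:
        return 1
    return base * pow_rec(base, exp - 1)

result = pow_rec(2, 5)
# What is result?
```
Call trace:
pow_rec(base=2, exp=5)
  pow_rec(base=2, exp=4)
    pow_rec(base=2, exp=3)
      pow_rec(base=2, exp=2)
        pow_rec(base=2, exp=1)
          pow_rec(base=2, exp=0)
          -> return 1
        -> return 2
      -> return 4
    -> return 8
  -> return 16
-> return 32

Final answer: 32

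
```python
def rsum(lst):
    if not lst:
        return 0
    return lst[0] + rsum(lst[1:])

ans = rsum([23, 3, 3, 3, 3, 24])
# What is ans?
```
Call trace:
rsum(lst=[23, 3, 3, 3, 3, 24])
  rsum(lst=[3, 3, 3, 3, 24])
    rsum(lst=[3, 3, 3, 24])
      rsum(lst=[3, 3, 24])
        rsum(lst=[3, 24])
          rsum(lst=[24])
            rsum(lst=[])
            -> return 0
          -> return 24
        -> return 27
      -> return 30
    -> return 33
  -> return 36
-> return 59

Final answer: 59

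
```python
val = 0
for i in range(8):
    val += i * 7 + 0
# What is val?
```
Trace:
  val=0
  val=0, i=0
  val=7, i=1
  val=21, i=2
  val=42, i=3
  val=70, i=4
  val=105, i=5
  val=147, i=6
  val=196, i=7

Final answer: 196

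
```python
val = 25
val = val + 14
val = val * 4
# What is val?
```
Trace:
  val=25
  val=39
  val=156

Final answer: 156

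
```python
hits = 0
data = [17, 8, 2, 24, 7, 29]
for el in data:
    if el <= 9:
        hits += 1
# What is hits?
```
Trace:
  hits=0
  hits=0, el=17
  hits=1, el=8
  hits=2, el=2
  hits=2, el=24
  hits=3, el=7
  hits=3, el=29

Final answer: 3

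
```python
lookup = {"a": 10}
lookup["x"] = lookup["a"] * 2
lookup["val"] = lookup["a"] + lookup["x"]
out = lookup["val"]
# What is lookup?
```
Trace:
  lookup={'a': 10}
  lookup={'a': 10, 'x': 20}
  lookup={'a': 10, 'x': 20, 'val': 30}
  lookup={'a': 10, 'x': 20, 'val': 30}, out=30

Final answer: {'a': 10, 'x': 20, 'val': 30}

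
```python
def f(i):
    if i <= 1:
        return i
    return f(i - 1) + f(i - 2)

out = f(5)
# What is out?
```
Call trace (a repeated sub-call is expanded the first time; later identical calls just restate its return value):
f(i=5)
  f(i=4)
    f(i=3)
      f(i=2)
        f(i=1)
        -> return 1
        f(i=0)
        -> return 0
      -> return 1
      f(i=1)
      -> return 1
    -> return 2
    f(i=2) -> return 1  (same call as traced above)
  -> return 3
  f(i=3) -> return 2  (same call as traced above)
-> return 5

Final answer: 5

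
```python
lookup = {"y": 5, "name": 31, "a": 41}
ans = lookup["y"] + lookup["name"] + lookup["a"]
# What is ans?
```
Trace:
  lookup={'y': 5, 'name': 31, 'a': 41}
  lookup={'y': 5, 'name': 31, 'a': 41}, ans=77

Final answer: 77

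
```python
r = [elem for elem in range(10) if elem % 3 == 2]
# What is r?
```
Trace:
  elem=0
  elem=1
  elem=2
  elem=3
  elem=4
  elem=5
  elem=6
  elem=7
  elem=8
  elem=9
  r=[2, 5, 8]

Final answer: [2, 5, 8]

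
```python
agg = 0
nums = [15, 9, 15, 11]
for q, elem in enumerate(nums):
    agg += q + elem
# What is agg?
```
Trace:
  agg=0
  agg=15, q=0, elem=15
  agg=25, q=1, elem=9
  agg=42, q=2, elem=15
  agg=56, q=3, elem=11

Final answer: 56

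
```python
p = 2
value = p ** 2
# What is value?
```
Trace:
  p=2
  p=2, value=4

Final answer: 4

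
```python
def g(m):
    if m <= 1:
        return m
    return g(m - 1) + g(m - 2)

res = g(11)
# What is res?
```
Call trace (a repeated sub-call is expanded the first time; later identical calls just restate its return value):
g(m=11)
  g(m=10)
    g(m=9)
      g(m=8)
        g(m=7)
          g(m=6)
            g(m=5)
              g(m=4)
                g(m=3)
                  g(m=2)
                    g(m=1)
                    -> return 1
                    g(m=0)
                    -> return 0
                  -> return 1
                  g(m=1)
                  -> return 1
                -> return 2
                g(m=2) -> return 1  (same call as traced above)
              -> return 3
              g(m=3) -> return 2  (same call as traced above)
            -> return 5
            g(m=4) -> return 3  (same call as traced above)
          -> return 8
          g(m=5) -> return 5  (same call as traced above)
        -> return 13
        g(m=6) -> return 8  (same call as traced above)
      -> return 21
      g(m=7) -> return 13  (same call as traced above)
    -> return 34
    g(m=8) -> return 21  (same call as traced above)
  -> return 55
  g(m=9) -> return 34  (same call as traced above)
-> return 89

Final answer: 89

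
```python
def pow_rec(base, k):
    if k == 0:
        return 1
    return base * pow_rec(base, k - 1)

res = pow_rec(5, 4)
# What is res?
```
Call trace:
pow_rec(base=5, k=4)
  pow_rec(base=5, k=3)
    pow_rec(base=5, k=2)
      pow_rec(base=5, k=1)
        pow_rec(base=5, k=0)
        -> return 1
      -> return 5
    -> return 25
  -> return 125
-> return 625

Final answer: 625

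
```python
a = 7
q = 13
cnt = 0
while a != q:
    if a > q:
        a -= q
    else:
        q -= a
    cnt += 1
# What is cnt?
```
Trace:
  a=7
  a=7, q=13
  a=7, q=13, cnt=0
  a=7, q=6, cnt=1
  a=1, q=6, cnt=2
  a=1, q=5, cnt=3
  a=1, q=4, cnt=4
  a=1, q=3, cnt=5
  a=1, q=2, cnt=6
  a=1, q=1, cnt=7

Final answer: 7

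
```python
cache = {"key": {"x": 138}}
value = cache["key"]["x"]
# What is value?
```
Trace:
  cache={'key': {'x': 138}}
  cache={'key': {'x': 138}}, value=138

Final answer: 138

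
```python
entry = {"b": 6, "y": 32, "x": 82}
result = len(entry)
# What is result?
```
Trace:
  entry={'b': 6, 'y': 32, 'x': 82}
  entry={'b': 6, 'y': 32, 'x': 82}, result=3

Final answer: 3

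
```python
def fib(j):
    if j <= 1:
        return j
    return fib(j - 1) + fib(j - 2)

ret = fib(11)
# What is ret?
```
Call trace (a repeated sub-call is expanded the first time; later identical calls just restate its return value):
fib(j=11)
  fib(j=10)
    fib(j=9)
      fib(j=8)
        fib(j=7)
          fib(j=6)
            fib(j=5)
              fib(j=4)
                fib(j=3)
                  fib(j=2)
                    fib(j=1)
                    -> return 1
                    fib(j=0)
                    -> return 0
                  -> return 1
                  fib(j=1)
                  -> return 1
                -> return 2
                fib(j=2) -> return 1  (same call as traced above)
              -> return 3
              fib(j=3) -> return 2  (same call as traced above)
            -> return 5
            fib(j=4) -> return 3  (same call as traced above)
          -> return 8
          fib(j=5) -> return 5  (same call as traced above)
        -> return 13
        fib(j=6) -> return 8  (same call as traced above)
      -> return 21
      fib(j=7) -> return 13  (same call as traced above)
    -> return 34
    fib(j=8) -> return 21  (same call as traced above)
  -> return 55
  fib(j=9) -> return 34  (same call as traced above)
-> return 89

Final answer: 89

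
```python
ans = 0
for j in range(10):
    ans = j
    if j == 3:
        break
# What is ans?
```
Trace:
  ans=0
  ans=0, j=0
  ans=1, j=1
  ans=2, j=2
  ans=3, j=3

Final answer: 3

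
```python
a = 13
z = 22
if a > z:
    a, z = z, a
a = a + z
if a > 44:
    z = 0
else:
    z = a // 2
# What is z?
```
Trace:
  a=13
  a=13, z=22
  a=13, z=22
  a=35, z=22
  a=35, z=17

Final answer: 17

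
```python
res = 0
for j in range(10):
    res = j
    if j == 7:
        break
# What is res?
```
Trace:
  res=0
  res=0, j=0
  res=1, j=1
  res=2, j=2
  res=3, j=3
  res=4, j=4
  res=5, j=5
  res=6, j=6
  res=7, j=7

Final answer: 7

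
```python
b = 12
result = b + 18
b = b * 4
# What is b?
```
Trace:
  b=12
  b=12, result=30
  b=48, result=30

Final answer: 48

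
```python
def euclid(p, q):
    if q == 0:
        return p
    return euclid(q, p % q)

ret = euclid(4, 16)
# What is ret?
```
Call trace:
euclid(p=4, q=16)
  euclid(p=16, q=4)
    euclid(p=4, q=0)
    -> return 4
  -> return 4
-> return 4

Final answer: 4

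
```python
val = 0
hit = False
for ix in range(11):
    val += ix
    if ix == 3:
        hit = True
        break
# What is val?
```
Trace:
  val=0
  val=0, hit=False
  val=0, hit=False, ix=0
  val=1, hit=False, ix=1
  val=3, hit=False, ix=2
  val=6, hit=True, ix=3

Final answer: 6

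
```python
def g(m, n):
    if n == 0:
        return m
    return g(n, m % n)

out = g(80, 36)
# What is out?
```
Call trace:
g(m=80, n=36)
  g(m=36, n=8)
    g(m=8, n=4)
      g(m=4, n=0)
      -> return 4
    -> return 4
  -> return 4
-> return 4

Final answer: 4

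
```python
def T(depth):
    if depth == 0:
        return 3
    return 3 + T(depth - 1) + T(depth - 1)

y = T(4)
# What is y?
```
Call trace (a repeated sub-call is expanded the first time; later identical calls just restate its return value):
T(depth=4)
  T(depth=3)
    T(depth=2)
      T(depth=1)
        T(depth=0)
        -> return 3
        T(depth=0)
        -> return 3
      -> return 9
      T(depth=1) -> return 9  (same call as traced above)
    -> return 21
    T(depth=2) -> return 21  (same call as traced above)
  -> return 45
  T(depth=3) -> return 45  (same call as traced above)
-> return 93

Final answer: 93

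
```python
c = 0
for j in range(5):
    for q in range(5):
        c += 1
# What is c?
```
Trace:
  c=0
  c=1, j=0, q=0
  c=2, j=0, q=1
  c=3, j=0, q=2
  c=4, j=0, q=3
  c=5, j=0, q=4
  c=6, j=1, q=0
  c=7, j=1, q=1
  c=8, j=1, q=2
  c=9, j=1, q=3
  c=10, j=1, q=4
  c=11, j=2, q=0
  c=12, j=2, q=1
  c=13, j=2, q=2
  c=14, j=2, q=3
  c=15, j=2, q=4
  c=16, j=3, q=0
  c=17, j=3, q=1
  c=18, j=3, q=2
  c=19, j=3, q=3
  c=20, j=3, q=4
  c=21, j=4, q=0
  c=22, j=4, q=1
  c=23, j=4, q=2
  c=24, j=4, q=3
  c=25, j=4, q=4

Final answer: 25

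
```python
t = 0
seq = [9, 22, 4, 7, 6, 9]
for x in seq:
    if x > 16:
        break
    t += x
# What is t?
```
Trace:
  t=0
  t=9, x=9
  t=9, x=22

Final answer: 9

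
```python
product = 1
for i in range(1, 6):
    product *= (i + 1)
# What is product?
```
Trace:
  product=1
  product=2, i=1
  product=6, i=2
  product=24, i=3
  product=120, i=4
  product=720, i=5

Final answer: 720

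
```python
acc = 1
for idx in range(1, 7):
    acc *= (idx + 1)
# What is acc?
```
Trace:
  acc=1
  acc=2, idx=1
  acc=6, idx=2
  acc=24, idx=3
  acc=120, idx=4
  acc=720, idx=5
  acc=5040, idx=6

Final answer: 5040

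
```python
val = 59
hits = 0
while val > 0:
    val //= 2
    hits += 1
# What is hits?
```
Trace:
  val=59
  val=59, hits=0
  val=29, hits=1
  val=14, hits=2
  val=7, hits=3
  val=3, hits=4
  val=1, hits=5
  val=0, hits=6

Final answer: 6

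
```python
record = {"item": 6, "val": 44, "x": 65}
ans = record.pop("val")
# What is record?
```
Trace:
  record={'item': 6, 'val': 44, 'x': 65}
  record={'item': 6, 'x': 65}, ans=44

Final answer: {'item': 6, 'x': 65}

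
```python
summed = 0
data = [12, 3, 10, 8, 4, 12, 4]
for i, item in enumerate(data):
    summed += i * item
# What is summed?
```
Trace:
  summed=0
  summed=0, i=0, item=12
  summed=3, i=1, item=3
  summed=23, i=2, item=10
  summed=47, i=3, item=8
  summed=63, i=4, item=4
  summed=123, i=5, item=12
  summed=147, i=6, item=4

Final answer: 147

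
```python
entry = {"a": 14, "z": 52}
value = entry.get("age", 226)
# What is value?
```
Trace:
  entry={'a': 14, 'z': 52}
  entry={'a': 14, 'z': 52}, value=226

Final answer: 226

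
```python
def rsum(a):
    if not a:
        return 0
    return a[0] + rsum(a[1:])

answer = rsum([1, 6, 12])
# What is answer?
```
Call trace:
rsum(a=[1, 6, 12])
  rsum(a=[6, 12])
    rsum(a=[12])
      rsum(a=[])
      -> return 0
    -> return 12
  -> return 18
-> return 19

Final answer: 19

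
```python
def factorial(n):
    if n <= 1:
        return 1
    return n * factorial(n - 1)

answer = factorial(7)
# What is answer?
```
Call trace:
factorial(n=7)
  factorial(n=6)
    factorial(n=5)
      factorial(n=4)
        factorial(n=3)
          factorial(n=2)
            factorial(n=1)
            -> return 1
          -> return 2
        -> return 6
      -> return 24
    -> return 120
  -> return 720
-> return 5040

Final answer: 5040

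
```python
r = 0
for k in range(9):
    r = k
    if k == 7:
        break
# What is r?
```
Trace:
  r=0
  r=0, k=0
  r=1, k=1
  r=2, k=2
  r=3, k=3
  r=4, k=4
  r=5, k=5
  r=6, k=6
  r=7, k=7

Final answer: 7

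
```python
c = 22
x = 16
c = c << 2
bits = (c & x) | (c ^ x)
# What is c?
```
Trace:
  c=22
  c=22, x=16
  c=88, x=16
  c=88, x=16, bits=88

Final answer: 88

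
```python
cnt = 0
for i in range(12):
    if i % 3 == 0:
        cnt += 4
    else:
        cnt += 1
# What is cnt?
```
Trace:
  cnt=0
  cnt=4, i=0
  cnt=5, i=1
  cnt=6, i=2
  cnt=10, i=3
  cnt=11, i=4
  cnt=12, i=5
  cnt=16, i=6
  cnt=17, i=7
  cnt=18, i=8
  cnt=22, i=9
  cnt=23, i=10
  cnt=24, i=11

Final answer: 24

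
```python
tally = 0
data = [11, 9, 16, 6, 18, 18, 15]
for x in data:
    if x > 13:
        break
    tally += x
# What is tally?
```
Trace:
  tally=0
  tally=11, x=11
  tally=20, x=9
  tally=20, x=16

Final answer: 20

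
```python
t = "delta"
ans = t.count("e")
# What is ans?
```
Trace:
  t='delta'
  t='delta', ans=1

Final answer: 1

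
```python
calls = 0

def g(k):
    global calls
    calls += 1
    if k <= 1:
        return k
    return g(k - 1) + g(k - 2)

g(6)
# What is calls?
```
Call trace (a repeated sub-call is expanded the first time; later identical calls just restate its return value):
g(k=6)
  g(k=5)
    g(k=4)
      g(k=3)
        g(k=2)
          g(k=1)
          -> return 1
          g(k=0)
          -> return 0
        -> return 1
        g(k=1)
        -> return 1
      -> return 2
      g(k=2) -> return 1  (same call as traced above)
    -> return 3
    g(k=3) -> return 2  (same call as traced above)
  -> return 5
  g(k=4) -> return 3  (same call as traced above)
-> return 8

calls is incremented once per call, so count the calls in each subtree. Let C(k) = number of calls made by g(k).
C(0) = C(1) = 1 (base case, no recursion); C(k) = 1 + C(k - 1) + C(k - 2) otherwise.
C(2) = 1 + C(1) + C(0) = 1 + 1 + 1 = 3
C(3) = 1 + C(2) + C(1) = 1 + 3 + 1 = 5
C(4) = 1 + C(3) + C(2) = 1 + 5 + 3 = 9
C(5) = 1 + C(4) + C(3) = 1 + 9 + 5 = 15
C(6) = 1 + C(5) + C(4) = 1 + 15 + 9 = 25
calls = C(6) = 25

Final answer: 25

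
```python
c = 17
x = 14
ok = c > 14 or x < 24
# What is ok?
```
Trace:
  c=17
  c=17, x=14
  c=17, x=14, ok=True

Final answer: True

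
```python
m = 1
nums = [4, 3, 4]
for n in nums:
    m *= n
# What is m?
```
Trace:
  m=1
  m=4, n=4
  m=12, n=3
  m=48, n=4

Final answer: 48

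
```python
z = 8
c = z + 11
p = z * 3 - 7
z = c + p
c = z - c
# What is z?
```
Trace:
  z=8
  z=8, c=19
  z=8, c=19, p=17
  z=36, c=19, p=17
  z=36, c=17, p=17

Final answer: 36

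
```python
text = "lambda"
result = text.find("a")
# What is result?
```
Trace:
  text='lambda'
  text='lambda', result=1

Final answer: 1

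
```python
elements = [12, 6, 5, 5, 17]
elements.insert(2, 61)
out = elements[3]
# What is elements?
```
Trace:
  elements=[12, 6, 5, 5, 17]
  elements=[12, 6, 61, 5, 5, 17]
  elements=[12, 6, 61, 5, 5, 17], out=5

Final answer: [12, 6, 61, 5, 5, 17]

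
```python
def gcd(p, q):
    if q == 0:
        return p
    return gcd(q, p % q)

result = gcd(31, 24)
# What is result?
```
Call trace:
gcd(p=31, q=24)
  gcd(p=24, q=7)
    gcd(p=7, q=3)
      gcd(p=3, q=1)
        gcd(p=1, q=0)
        -> return 1
      -> return 1
    -> return 1
  -> return 1
-> return 1

Final answer: 1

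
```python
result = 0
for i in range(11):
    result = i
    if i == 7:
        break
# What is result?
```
Trace:
  result=0
  result=0, i=0
  result=1, i=1
  result=2, i=2
  result=3, i=3
  result=4, i=4
  result=5, i=5
  result=6, i=6
  result=7, i=7

Final answer: 7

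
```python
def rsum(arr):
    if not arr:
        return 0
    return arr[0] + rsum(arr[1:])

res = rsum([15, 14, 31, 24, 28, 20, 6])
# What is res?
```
Call trace:
rsum(arr=[15, 14, 31, 24, 28, 20, 6])
  rsum(arr=[14, 31, 24, 28, 20, 6])
    rsum(arr=[31, 24, 28, 20, 6])
      rsum(arr=[24, 28, 20, 6])
        rsum(arr=[28, 20, 6])
          rsum(arr=[20, 6])
            rsum(arr=[6])
              rsum(arr=[])
              -> return 0
            -> return 6
          -> return 26
        -> return 54
      -> return 78
    -> return 109
  -> return 123
-> return 138

Final answer: 138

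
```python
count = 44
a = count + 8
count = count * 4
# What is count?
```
Trace:
  count=44
  count=44, a=52
  count=176, a=52

Final answer: 176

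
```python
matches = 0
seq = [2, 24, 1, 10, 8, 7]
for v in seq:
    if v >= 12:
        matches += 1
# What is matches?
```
Trace:
  matches=0
  matches=0, v=2
  matches=1, v=24
  matches=1, v=1
  matches=1, v=10
  matches=1, v=8
  matches=1, v=7

Final answer: 1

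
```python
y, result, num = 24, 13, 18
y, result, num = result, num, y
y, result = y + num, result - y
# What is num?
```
Trace:
  y=24, result=13, num=18
  y=13, result=18, num=24
  y=37, result=5, num=24

Final answer: 24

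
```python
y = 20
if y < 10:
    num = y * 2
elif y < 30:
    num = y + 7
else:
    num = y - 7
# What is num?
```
Trace:
  y=20
  y=20, num=27

Final answer: 27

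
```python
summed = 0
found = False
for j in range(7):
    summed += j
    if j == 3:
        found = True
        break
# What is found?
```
Trace:
  summed=0
  summed=0, found=False
  summed=0, found=False, j=0
  summed=1, found=False, j=1
  summed=3, found=False, j=2
  summed=6, found=True, j=3

Final answer: True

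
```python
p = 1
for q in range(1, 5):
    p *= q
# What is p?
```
Trace:
  p=1
  p=1, q=1
  p=2, q=2
  p=6, q=3
  p=24, q=4

Final answer: 24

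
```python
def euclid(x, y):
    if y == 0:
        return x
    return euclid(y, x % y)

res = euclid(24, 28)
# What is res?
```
Call trace:
euclid(x=24, y=28)
  euclid(x=28, y=24)
    euclid(x=24, y=4)
      euclid(x=4, y=0)
      -> return 4
    -> return 4
  -> return 4
-> return 4

Final answer: 4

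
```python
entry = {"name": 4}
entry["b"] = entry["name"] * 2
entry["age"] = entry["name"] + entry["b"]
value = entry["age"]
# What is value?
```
Trace:
  entry={'name': 4}
  entry={'name': 4, 'b': 8}
  entry={'name': 4, 'b': 8, 'age': 12}
  entry={'name': 4, 'b': 8, 'age': 12}, value=12

Final answer: 12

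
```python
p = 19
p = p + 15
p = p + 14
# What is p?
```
Trace:
  p=19
  p=34
  p=48

Final answer: 48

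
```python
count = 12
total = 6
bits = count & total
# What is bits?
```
Trace:
  count=12
  count=12, total=6
  count=12, total=6, bits=4

Final answer: 4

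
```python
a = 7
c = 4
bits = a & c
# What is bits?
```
Trace:
  a=7
  a=7, c=4
  a=7, c=4, bits=4

Final answer: 4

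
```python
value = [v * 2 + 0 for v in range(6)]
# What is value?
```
Trace:
  v=0
  v=1
  v=2
  v=3
  v=4
  v=5
  value=[0, 2, 4, 6, 8, 10]

Final answer: [0, 2, 4, 6, 8, 10]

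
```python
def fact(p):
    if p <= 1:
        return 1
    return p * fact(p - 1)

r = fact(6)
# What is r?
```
Call trace:
fact(p=6)
  fact(p=5)
    fact(p=4)
      fact(p=3)
        fact(p=2)
          fact(p=1)
          -> return 1
        -> return 2
      -> return 6
    -> return 24
  -> return 120
-> return 720

Final answer: 720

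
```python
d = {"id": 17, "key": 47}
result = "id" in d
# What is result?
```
Trace:
  d={'id': 17, 'key': 47}
  d={'id': 17, 'key': 47}, result=True

Final answer: True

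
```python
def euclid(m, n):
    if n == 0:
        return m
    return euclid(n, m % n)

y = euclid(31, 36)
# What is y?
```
Call trace:
euclid(m=31, n=36)
  euclid(m=36, n=31)
    euclid(m=31, n=5)
      euclid(m=5, n=1)
        euclid(m=1, n=0)
        -> return 1
      -> return 1
    -> return 1
  -> return 1
-> return 1

Final answer: 1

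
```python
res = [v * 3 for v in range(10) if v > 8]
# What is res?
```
Trace:
  v=0
  v=1
  v=2
  v=3
  v=4
  v=5
  v=6
  v=7
  v=8
  v=9
  res=[27]

Final answer: [27]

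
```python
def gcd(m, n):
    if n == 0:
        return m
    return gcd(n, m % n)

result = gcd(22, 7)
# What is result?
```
Call trace:
gcd(m=22, n=7)
  gcd(m=7, n=1)
    gcd(m=1, n=0)
    -> return 1
  -> return 1
-> return 1

Final answer: 1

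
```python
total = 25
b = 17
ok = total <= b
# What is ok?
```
Trace:
  total=25
  total=25, b=17
  total=25, b=17, ok=False

Final answer: False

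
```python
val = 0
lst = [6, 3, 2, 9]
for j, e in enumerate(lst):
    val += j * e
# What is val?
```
Trace:
  val=0
  val=0, j=0, e=6
  val=3, j=1, e=3
  val=7, j=2, e=2
  val=34, j=3, e=9

Final answer: 34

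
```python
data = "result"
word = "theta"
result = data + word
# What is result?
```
Trace:
  data='result'
  data='result', word='theta'
  data='result', word='theta', result='resulttheta'

Final answer: 'resulttheta'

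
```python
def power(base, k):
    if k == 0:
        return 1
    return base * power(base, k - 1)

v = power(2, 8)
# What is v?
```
Call trace:
power(base=2, k=8)
  power(base=2, k=7)
    power(base=2, k=6)
      power(base=2, k=5)
        power(base=2, k=4)
          power(base=2, k=3)
            power(base=2, k=2)
              power(base=2, k=1)
                power(base=2, k=0)
                -> return 1
              -> return 2
            -> return 4
          -> return 8
        -> return 16
      -> return 32
    -> return 64
  -> return 128
-> return 256

Final answer: 256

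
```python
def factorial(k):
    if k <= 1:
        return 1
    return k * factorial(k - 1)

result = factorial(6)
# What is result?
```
Call trace:
factorial(k=6)
  factorial(k=5)
    factorial(k=4)
      factorial(k=3)
        factorial(k=2)
          factorial(k=1)
          -> return 1
        -> return 2
      -> return 6
    -> return 24
  -> return 120
-> return 720

Final answer: 720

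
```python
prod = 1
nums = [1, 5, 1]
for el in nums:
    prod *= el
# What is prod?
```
Trace:
  prod=1
  prod=1, el=1
  prod=5, el=5
  prod=5, el=1

Final answer: 5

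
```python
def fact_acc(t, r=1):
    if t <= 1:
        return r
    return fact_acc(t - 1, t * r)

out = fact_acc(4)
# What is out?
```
Call trace:
fact_acc(t=4, r=1)
  fact_acc(t=3, r=4)
    fact_acc(t=2, r=12)
      fact_acc(t=1, r=24)
      -> return 24
    -> return 24
  -> return 24
-> return 24

Final answer: 24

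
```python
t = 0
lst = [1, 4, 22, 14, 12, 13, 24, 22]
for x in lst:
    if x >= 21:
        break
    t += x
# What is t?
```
Trace:
  t=0
  t=1, x=1
  t=5, x=4
  t=5, x=22

Final answer: 5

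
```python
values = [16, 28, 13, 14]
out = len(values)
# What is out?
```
Trace:
  values=[16, 28, 13, 14]
  values=[16, 28, 13, 14], out=4

Final answer: 4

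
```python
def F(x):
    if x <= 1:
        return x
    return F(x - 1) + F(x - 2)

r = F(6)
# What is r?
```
Call trace (a repeated sub-call is expanded the first time; later identical calls just restate its return value):
F(x=6)
  F(x=5)
    F(x=4)
      F(x=3)
        F(x=2)
          F(x=1)
          -> return 1
          F(x=0)
          -> return 0
        -> return 1
        F(x=1)
        -> return 1
      -> return 2
      F(x=2) -> return 1  (same call as traced above)
    -> return 3
    F(x=3) -> return 2  (same call as traced above)
  -> return 5
  F(x=4) -> return 3  (same call as traced above)
-> return 8

Final answer: 8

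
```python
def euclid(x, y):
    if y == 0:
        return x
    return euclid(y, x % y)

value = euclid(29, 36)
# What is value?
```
Call trace:
euclid(x=29, y=36)
  euclid(x=36, y=29)
    euclid(x=29, y=7)
      euclid(x=7, y=1)
        euclid(x=1, y=0)
        -> return 1
      -> return 1
    -> return 1
  -> return 1
-> return 1

Final answer: 1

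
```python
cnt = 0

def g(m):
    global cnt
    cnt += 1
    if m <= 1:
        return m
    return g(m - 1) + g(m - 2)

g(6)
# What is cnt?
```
Call trace (a repeated sub-call is expanded the first time; later identical calls just restate its return value):
g(m=6)
  g(m=5)
    g(m=4)
      g(m=3)
        g(m=2)
          g(m=1)
          -> return 1
          g(m=0)
          -> return 0
        -> return 1
        g(m=1)
        -> return 1
      -> return 2
      g(m=2) -> return 1  (same call as traced above)
    -> return 3
    g(m=3) -> return 2  (same call as traced above)
  -> return 5
  g(m=4) -> return 3  (same call as traced above)
-> return 8

cnt is incremented once per call, so count the calls in each subtree. Let C(m) = number of calls made by g(m).
C(0) = C(1) = 1 (base case, no recursion); C(m) = 1 + C(m - 1) + C(m - 2) otherwise.
C(2) = 1 + C(1) + C(0) = 1 + 1 + 1 = 3
C(3) = 1 + C(2) + C(1) = 1 + 3 + 1 = 5
C(4) = 1 + C(3) + C(2) = 1 + 5 + 3 = 9
C(5) = 1 + C(4) + C(3) = 1 + 9 + 5 = 15
C(6) = 1 + C(5) + C(4) = 1 + 15 + 9 = 25
cnt = C(6) = 25

Final answer: 25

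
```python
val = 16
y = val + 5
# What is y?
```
Trace:
  val=16
  val=16, y=21

Final answer: 21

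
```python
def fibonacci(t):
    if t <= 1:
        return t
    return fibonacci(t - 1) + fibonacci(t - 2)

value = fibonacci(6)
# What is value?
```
Call trace (a repeated sub-call is expanded the first time; later identical calls just restate its return value):
fibonacci(t=6)
  fibonacci(t=5)
    fibonacci(t=4)
      fibonacci(t=3)
        fibonacci(t=2)
          fibonacci(t=1)
          -> return 1
          fibonacci(t=0)
          -> return 0
        -> return 1
        fibonacci(t=1)
        -> return 1
      -> return 2
      fibonacci(t=2) -> return 1  (same call as traced above)
    -> return 3
    fibonacci(t=3) -> return 2  (same call as traced above)
  -> return 5
  fibonacci(t=4) -> return 3  (same call as traced above)
-> return 8

Final answer: 8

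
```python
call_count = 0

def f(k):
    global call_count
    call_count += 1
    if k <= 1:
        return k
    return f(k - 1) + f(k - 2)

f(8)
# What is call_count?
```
Call trace (a repeated sub-call is expanded the first time; later identical calls just restate its return value):
f(k=8)
  f(k=7)
    f(k=6)
      f(k=5)
        f(k=4)
          f(k=3)
            f(k=2)
              f(k=1)
              -> return 1
              f(k=0)
              -> return 0
            -> return 1
            f(k=1)
            -> return 1
          -> return 2
          f(k=2) -> return 1  (same call as traced above)
        -> return 3
        f(k=3) -> return 2  (same call as traced above)
      -> return 5
      f(k=4) -> return 3  (same call as traced above)
    -> return 8
    f(k=5) -> return 5  (same call as traced above)
  -> return 13
  f(k=6) -> return 8  (same call as traced above)
-> return 21

call_count is incremented once per call, so count the calls in each subtree. Let C(k) = number of calls made by f(k).
C(0) = C(1) = 1 (base case, no recursion); C(k) = 1 + C(k - 1) + C(k - 2) otherwise.
C(2) = 1 + C(1) + C(0) = 1 + 1 + 1 = 3
C(3) = 1 + C(2) + C(1) = 1 + 3 + 1 = 5
C(4) = 1 + C(3) + C(2) = 1 + 5 + 3 = 9
C(5) = 1 + C(4) + C(3) = 1 + 9 + 5 = 15
C(6) = 1 + C(5) + C(4) = 1 + 15 + 9 = 25
C(7) = 1 + C(6) + C(5) = 1 + 25 + 15 = 41
C(8) = 1 + C(7) + C(6) = 1 + 41 + 25 = 67
call_count = C(8) = 67

Final answer: 67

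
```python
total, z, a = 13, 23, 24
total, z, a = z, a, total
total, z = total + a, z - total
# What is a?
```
Trace:
  total=13, z=23, a=24
  total=23, z=24, a=13
  total=36, z=1, a=13

Final answer: 13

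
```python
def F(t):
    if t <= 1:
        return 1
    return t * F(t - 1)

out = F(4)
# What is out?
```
Call trace:
F(t=4)
  F(t=3)
    F(t=2)
      F(t=1)
      -> return 1
    -> return 2
  -> return 6
-> return 24

Final answer: 24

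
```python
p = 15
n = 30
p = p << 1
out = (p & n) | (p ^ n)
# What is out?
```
Trace:
  p=15
  p=15, n=30
  p=30, n=30
  p=30, n=30, out=30

Final answer: 30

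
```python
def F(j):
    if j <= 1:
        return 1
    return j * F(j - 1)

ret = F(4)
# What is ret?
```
Call trace:
F(j=4)
  F(j=3)
    F(j=2)
      F(j=1)
      -> return 1
    -> return 2
  -> return 6
-> return 24

Final answer: 24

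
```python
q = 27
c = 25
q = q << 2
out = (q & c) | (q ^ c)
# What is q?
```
Trace:
  q=27
  q=27, c=25
  q=108, c=25
  q=108, c=25, out=125

Final answer: 108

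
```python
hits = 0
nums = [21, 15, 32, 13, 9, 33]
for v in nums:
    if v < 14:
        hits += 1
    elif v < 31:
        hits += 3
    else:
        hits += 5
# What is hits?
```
Trace:
  hits=0
  hits=3, v=21
  hits=6, v=15
  hits=11, v=32
  hits=12, v=13
  hits=13, v=9
  hits=18, v=33

Final answer: 18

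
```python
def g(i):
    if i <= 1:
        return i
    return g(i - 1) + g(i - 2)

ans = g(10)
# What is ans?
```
Call trace (a repeated sub-call is expanded the first time; later identical calls just restate its return value):
g(i=10)
  g(i=9)
    g(i=8)
      g(i=7)
        g(i=6)
          g(i=5)
            g(i=4)
              g(i=3)
                g(i=2)
                  g(i=1)
                  -> return 1
                  g(i=0)
                  -> return 0
                -> return 1
                g(i=1)
                -> return 1
              -> return 2
              g(i=2) -> return 1  (same call as traced above)
            -> return 3
            g(i=3) -> return 2  (same call as traced above)
          -> return 5
          g(i=4) -> return 3  (same call as traced above)
        -> return 8
        g(i=5) -> return 5  (same call as traced above)
      -> return 13
      g(i=6) -> return 8  (same call as traced above)
    -> return 21
    g(i=7) -> return 13  (same call as traced above)
  -> return 34
  g(i=8) -> return 21  (same call as traced above)
-> return 55

Final answer: 55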